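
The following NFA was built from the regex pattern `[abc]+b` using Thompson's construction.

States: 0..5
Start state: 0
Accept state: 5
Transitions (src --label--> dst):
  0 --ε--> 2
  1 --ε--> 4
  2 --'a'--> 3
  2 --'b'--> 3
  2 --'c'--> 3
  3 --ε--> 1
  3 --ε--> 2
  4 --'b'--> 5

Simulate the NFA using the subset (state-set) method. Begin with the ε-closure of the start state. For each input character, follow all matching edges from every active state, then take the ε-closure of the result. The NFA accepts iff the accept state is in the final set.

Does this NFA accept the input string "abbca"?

start: ε-closure({0}) = {0,2}
'a' @ 1: {1,2,3,4}
'b' @ 2: {1,2,3,4,5}  (accept∈set)
'b' @ 3: {1,2,3,4,5}  (accept∈set)
'c' @ 4: {1,2,3,4}
'a' @ 5: {1,2,3,4}
final: {1,2,3,4}; accept 5 not in set

Answer: REJECT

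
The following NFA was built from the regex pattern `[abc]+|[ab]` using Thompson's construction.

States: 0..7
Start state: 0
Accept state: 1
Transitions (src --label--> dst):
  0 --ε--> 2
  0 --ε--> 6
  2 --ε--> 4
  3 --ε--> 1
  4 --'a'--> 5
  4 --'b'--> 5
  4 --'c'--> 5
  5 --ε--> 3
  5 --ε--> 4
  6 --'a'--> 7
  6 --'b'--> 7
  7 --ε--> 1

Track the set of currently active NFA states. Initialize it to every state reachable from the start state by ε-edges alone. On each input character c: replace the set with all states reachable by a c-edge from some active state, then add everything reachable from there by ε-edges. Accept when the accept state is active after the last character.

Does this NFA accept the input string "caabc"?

Answer: ACCEPT

Trace:
S₀ = ε-closure({0}) = {0,2,4,6}
'c' @ 1: {1,3,4,5}  (accept∈set)
'a' @ 2: {1,3,4,5}  (accept∈set)
'a' @ 3: {1,3,4,5}  (accept∈set)
'b' @ 4: {1,3,4,5}  (accept∈set)
'c' @ 5: {1,3,4,5}  (accept∈set)
final: {1,3,4,5}; accept 1 in set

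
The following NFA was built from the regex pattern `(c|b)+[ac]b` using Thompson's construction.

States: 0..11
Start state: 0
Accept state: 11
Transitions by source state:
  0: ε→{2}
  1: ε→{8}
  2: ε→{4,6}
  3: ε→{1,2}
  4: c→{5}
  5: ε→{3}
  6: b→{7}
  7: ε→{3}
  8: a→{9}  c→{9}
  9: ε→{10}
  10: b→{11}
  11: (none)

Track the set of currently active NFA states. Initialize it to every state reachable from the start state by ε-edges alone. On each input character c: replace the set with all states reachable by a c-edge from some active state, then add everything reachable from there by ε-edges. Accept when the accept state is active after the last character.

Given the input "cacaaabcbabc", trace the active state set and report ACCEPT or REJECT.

initial (ε-close {0}): {0,2,4,6}
'c' @ 1: {1,2,3,4,5,6,8}
'a' @ 2: {9,10}
'c' @ 3: {}  — no active states
rest 'aaabcbabc' ignored (set empty)
after full input: {}  (accept=11 not in)

Answer: REJECT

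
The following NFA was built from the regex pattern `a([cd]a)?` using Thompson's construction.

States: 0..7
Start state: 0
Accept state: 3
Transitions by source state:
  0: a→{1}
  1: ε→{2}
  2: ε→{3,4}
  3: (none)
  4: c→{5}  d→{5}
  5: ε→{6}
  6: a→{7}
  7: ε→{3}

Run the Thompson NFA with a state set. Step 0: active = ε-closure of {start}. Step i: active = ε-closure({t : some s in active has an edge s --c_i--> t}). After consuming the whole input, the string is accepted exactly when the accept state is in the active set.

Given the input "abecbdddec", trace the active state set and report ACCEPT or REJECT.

S₀ = ε-closure({0}) = {0}
'a' @ 1: {1,2,3,4}  [accepting]
'b' @ 2: {}  — dead — no transitions
rest 'ecbdddec' ignored (set empty)
after full input: {}  (accept=3 not in)

Answer: REJECT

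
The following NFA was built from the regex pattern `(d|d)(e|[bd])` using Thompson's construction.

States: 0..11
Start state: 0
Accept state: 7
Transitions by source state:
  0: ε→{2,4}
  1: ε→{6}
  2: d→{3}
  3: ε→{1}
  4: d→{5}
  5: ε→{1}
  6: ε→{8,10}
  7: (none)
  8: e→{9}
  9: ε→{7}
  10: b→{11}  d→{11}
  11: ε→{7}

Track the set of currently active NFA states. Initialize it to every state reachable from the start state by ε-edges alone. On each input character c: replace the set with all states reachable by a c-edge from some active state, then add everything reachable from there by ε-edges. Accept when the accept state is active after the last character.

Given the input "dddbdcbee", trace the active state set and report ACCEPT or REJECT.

initial (ε-close {0}): {0,2,4}
'd' @ 1: {1,3,5,6,8,10}
'd' @ 2: {7,11}  [accepting]
'd' @ 3: {}  — no active states
rest 'bdcbee' ignored (set empty)
after full input: {}  (accept=7 not in)

Answer: REJECT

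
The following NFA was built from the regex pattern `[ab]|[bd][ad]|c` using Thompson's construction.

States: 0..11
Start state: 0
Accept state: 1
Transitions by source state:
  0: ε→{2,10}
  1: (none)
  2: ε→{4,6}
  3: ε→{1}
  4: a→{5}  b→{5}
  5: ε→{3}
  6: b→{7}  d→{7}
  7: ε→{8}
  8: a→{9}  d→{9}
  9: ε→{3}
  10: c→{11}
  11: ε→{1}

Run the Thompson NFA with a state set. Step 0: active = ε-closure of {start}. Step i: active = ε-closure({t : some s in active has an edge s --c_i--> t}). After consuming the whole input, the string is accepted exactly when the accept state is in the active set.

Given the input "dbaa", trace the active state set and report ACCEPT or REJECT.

Answer: REJECT

Steps:
start: ε-closure({0}) = {0,2,4,6,10}
'd' @ 1: {7,8}
'b' @ 2: {}  — state set empty
rest 'aa' ignored (set empty)
end set {} — state 1 not in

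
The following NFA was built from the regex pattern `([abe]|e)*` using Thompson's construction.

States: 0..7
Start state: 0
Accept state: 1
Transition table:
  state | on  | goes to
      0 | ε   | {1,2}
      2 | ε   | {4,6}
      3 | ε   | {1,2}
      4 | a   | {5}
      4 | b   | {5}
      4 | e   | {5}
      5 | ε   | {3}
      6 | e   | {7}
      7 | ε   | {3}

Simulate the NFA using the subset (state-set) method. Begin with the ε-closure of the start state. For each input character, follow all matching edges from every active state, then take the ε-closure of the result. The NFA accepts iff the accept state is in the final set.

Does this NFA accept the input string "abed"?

S₀ = ε-closure({0}) = {0,1,2,4,6}
'a' @ 1: {1,2,3,4,5,6}  (accept∈set)
'b' @ 2: {1,2,3,4,5,6}  (accept∈set)
'e' @ 3: {1,2,3,4,5,6,7}  (accept∈set)
'd' @ 4: {}  — dead — no transitions
end set {} — state 1 not in

Answer: REJECT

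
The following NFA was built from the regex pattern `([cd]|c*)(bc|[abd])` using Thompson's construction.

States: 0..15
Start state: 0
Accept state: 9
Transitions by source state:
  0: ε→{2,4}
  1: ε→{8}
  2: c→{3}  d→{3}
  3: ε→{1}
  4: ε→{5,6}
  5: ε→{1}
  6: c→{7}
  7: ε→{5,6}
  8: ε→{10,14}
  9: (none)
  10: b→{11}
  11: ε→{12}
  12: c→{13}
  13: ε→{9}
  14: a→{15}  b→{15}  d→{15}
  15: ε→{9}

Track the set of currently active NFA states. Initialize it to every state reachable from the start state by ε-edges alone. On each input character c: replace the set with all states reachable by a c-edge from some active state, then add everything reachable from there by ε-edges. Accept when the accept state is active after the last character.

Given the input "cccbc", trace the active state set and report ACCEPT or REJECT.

Answer: ACCEPT

Trace:
S₀ = ε-closure({0}) = {0,1,2,4,5,6,8,10,14}
'c' @ 1: {1,3,5,6,7,8,10,14}
'c' @ 2: {1,5,6,7,8,10,14}
'c' @ 3: {1,5,6,7,8,10,14}
'b' @ 4: {9,11,12,15}  (accept∈set)
'c' @ 5: {9,13}  (accept∈set)
final: {9,13}; accept 9 in set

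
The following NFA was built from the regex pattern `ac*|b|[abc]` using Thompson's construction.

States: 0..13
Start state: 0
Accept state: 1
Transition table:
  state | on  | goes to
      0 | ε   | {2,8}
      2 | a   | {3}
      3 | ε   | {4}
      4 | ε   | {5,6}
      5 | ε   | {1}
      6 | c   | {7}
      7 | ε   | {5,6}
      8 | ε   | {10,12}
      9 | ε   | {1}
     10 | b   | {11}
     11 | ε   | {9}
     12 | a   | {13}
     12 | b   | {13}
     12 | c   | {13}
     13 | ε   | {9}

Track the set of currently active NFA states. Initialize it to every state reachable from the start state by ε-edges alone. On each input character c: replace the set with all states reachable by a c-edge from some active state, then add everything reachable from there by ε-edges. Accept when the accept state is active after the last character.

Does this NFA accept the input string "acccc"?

initial (ε-close {0}): {0,2,8,10,12}
'a' @ 1: {1,3,4,5,6,9,13}  [accepting]
'c' @ 2: {1,5,6,7}  [accepting]
'c' @ 3: {1,5,6,7}  [accepting]
'c' @ 4: {1,5,6,7}  [accepting]
'c' @ 5: {1,5,6,7}  [accepting]
final: {1,5,6,7}; accept 1 in set

Answer: ACCEPT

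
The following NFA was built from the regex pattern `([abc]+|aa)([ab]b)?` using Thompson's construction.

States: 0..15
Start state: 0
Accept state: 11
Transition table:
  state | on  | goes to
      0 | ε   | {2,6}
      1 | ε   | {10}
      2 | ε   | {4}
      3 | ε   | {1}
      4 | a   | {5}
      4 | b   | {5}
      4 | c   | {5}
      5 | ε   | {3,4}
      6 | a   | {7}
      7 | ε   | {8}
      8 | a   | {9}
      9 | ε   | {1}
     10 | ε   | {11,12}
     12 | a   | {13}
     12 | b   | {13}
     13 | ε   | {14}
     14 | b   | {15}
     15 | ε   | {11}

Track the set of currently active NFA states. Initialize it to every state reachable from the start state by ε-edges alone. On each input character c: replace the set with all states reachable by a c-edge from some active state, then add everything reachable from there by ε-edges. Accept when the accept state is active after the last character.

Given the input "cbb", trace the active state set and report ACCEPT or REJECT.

Answer: ACCEPT

Steps:
initial (ε-close {0}): {0,2,4,6}
'c' @ 1: {1,3,4,5,10,11,12}  ✓accept
'b' @ 2: {1,3,4,5,10,11,12,13,14}  ✓accept
'b' @ 3: {1,3,4,5,10,11,12,13,14,15}  ✓accept
after full input: {1,3,4,5,10,11,12,13,14,15}  (accept=11 in)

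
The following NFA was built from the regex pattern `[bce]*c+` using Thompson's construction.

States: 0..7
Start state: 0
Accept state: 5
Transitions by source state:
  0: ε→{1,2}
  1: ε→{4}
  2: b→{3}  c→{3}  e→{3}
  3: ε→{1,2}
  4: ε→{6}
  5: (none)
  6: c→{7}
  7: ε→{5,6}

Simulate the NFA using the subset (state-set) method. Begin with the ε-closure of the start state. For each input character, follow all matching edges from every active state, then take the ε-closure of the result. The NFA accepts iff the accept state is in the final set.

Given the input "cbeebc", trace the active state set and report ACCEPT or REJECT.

initial (ε-close {0}): {0,1,2,4,6}
'c' @ 1: {1,2,3,4,5,6,7}  ✓accept
'b' @ 2: {1,2,3,4,6}
'e' @ 3: {1,2,3,4,6}
'e' @ 4: {1,2,3,4,6}
'b' @ 5: {1,2,3,4,6}
'c' @ 6: {1,2,3,4,5,6,7}  ✓accept
final: {1,2,3,4,5,6,7}; accept 5 in set

Answer: ACCEPT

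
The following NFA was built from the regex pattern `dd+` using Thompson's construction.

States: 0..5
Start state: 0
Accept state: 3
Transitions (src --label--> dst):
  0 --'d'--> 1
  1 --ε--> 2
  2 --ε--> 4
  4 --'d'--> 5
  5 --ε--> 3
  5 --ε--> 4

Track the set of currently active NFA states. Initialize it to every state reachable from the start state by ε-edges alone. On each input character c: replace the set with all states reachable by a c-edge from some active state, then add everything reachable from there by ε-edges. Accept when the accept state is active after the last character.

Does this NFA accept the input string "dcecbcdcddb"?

Answer: REJECT

Steps:
S₀ = ε-closure({0}) = {0}
'd' @ 1: {1,2,4}
'c' @ 2: {}  — state set empty
rest 'ecbcdcddb' ignored (set empty)
final: {}; accept 3 not in set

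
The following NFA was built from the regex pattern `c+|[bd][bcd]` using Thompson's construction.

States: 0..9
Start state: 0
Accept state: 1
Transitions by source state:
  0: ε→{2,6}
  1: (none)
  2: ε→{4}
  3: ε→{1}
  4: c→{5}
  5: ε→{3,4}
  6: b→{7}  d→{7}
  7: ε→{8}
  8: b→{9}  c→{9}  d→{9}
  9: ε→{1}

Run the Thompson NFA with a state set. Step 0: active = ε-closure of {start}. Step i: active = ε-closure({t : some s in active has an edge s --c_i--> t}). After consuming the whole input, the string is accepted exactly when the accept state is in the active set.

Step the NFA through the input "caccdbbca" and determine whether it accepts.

start: ε-closure({0}) = {0,2,4,6}
'c' @ 1: {1,3,4,5}  [accepting]
'a' @ 2: {}  — dead — no transitions
rest 'ccdbbca' ignored (set empty)
end set {} — state 1 not in

Answer: REJECT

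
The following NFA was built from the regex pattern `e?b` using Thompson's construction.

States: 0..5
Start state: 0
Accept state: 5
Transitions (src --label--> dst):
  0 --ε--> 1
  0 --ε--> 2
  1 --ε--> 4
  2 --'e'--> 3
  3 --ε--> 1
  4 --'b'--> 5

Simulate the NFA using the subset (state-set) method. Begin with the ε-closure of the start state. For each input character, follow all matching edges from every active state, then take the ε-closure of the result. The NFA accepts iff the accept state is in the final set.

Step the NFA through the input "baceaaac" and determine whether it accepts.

Answer: REJECT

Trace:
start: ε-closure({0}) = {0,1,2,4}
'b' @ 1: {5}  [accepting]
'a' @ 2: {}  — state set empty
rest 'ceaaac' ignored (set empty)
after full input: {}  (accept=5 not in)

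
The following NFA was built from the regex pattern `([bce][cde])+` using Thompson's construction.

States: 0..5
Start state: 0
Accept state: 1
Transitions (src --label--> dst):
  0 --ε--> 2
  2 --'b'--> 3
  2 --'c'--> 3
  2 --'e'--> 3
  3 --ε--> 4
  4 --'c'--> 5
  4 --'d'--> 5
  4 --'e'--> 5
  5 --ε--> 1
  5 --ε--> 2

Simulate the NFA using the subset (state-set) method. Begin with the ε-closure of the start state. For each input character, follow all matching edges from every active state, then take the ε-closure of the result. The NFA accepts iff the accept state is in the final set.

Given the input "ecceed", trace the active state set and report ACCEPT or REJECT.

Answer: ACCEPT

Steps:
start: ε-closure({0}) = {0,2}
'e' @ 1: {3,4}
'c' @ 2: {1,2,5}  ✓accept
'c' @ 3: {3,4}
'e' @ 4: {1,2,5}  ✓accept
'e' @ 5: {3,4}
'd' @ 6: {1,2,5}  ✓accept
end set {1,2,5} — state 1 in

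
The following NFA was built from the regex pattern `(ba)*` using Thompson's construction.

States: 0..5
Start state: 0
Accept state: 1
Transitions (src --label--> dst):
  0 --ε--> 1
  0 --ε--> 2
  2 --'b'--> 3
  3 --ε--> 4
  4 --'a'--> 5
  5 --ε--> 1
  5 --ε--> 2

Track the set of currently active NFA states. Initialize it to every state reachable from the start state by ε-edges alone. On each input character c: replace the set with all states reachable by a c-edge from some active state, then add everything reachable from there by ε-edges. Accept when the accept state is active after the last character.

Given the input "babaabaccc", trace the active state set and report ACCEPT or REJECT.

initial (ε-close {0}): {0,1,2}
'b' @ 1: {3,4}
'a' @ 2: {1,2,5}  ✓accept
'b' @ 3: {3,4}
'a' @ 4: {1,2,5}  ✓accept
'a' @ 5: {}  — no active states
rest 'baccc' ignored (set empty)
end set {} — state 1 not in

Answer: REJECT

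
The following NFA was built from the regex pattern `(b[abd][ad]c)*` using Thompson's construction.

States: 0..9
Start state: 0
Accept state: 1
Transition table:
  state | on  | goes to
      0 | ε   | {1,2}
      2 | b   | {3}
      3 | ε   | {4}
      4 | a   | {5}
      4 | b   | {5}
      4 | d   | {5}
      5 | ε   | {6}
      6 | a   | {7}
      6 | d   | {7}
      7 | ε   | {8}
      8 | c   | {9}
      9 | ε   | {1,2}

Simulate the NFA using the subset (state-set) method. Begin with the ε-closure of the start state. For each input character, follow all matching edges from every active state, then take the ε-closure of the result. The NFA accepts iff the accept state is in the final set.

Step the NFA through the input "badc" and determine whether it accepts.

Answer: ACCEPT

Steps:
start: ε-closure({0}) = {0,1,2}
'b' @ 1: {3,4}
'a' @ 2: {5,6}
'd' @ 3: {7,8}
'c' @ 4: {1,2,9}  (accept∈set)
after full input: {1,2,9}  (accept=1 in)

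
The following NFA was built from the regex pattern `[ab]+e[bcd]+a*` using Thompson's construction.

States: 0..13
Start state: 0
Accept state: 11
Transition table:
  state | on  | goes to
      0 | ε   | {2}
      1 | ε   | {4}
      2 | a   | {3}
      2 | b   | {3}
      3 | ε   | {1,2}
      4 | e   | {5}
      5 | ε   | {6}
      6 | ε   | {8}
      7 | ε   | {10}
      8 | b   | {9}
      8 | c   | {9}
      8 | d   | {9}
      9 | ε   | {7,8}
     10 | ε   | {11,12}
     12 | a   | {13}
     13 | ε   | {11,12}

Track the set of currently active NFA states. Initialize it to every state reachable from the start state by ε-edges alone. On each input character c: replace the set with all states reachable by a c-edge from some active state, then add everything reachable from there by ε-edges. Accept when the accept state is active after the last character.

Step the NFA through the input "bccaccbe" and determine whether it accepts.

Answer: REJECT

Derivation:
initial (ε-close {0}): {0,2}
'b' @ 1: {1,2,3,4}
'c' @ 2: {}  — dead — no transitions
rest 'caccbe' ignored (set empty)
end set {} — state 11 not in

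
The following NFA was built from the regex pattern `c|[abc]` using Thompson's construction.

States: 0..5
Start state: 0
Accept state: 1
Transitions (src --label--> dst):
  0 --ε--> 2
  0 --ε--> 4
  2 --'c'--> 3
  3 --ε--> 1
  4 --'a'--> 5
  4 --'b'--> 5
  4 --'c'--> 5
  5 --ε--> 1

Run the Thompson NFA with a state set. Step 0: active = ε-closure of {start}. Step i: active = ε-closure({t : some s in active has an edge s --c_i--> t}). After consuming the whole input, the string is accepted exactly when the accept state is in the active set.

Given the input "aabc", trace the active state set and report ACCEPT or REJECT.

Answer: REJECT

Derivation:
S₀ = ε-closure({0}) = {0,2,4}
'a' @ 1: {1,5}  ✓accept
'a' @ 2: {}  — dead — no transitions
rest 'bc' ignored (set empty)
final: {}; accept 1 not in set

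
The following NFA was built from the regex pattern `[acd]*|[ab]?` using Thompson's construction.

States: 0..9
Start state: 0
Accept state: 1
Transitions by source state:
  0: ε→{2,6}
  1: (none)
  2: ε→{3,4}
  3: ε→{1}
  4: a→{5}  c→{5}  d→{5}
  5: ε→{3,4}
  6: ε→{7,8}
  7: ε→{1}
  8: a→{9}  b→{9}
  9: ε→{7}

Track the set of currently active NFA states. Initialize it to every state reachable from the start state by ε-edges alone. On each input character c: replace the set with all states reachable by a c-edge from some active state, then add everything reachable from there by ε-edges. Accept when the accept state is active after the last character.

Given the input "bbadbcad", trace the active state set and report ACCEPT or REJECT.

Answer: REJECT

Trace:
start: ε-closure({0}) = {0,1,2,3,4,6,7,8}
'b' @ 1: {1,7,9}  ✓accept
'b' @ 2: {}  — dead — no transitions
rest 'adbcad' ignored (set empty)
after full input: {}  (accept=1 not in)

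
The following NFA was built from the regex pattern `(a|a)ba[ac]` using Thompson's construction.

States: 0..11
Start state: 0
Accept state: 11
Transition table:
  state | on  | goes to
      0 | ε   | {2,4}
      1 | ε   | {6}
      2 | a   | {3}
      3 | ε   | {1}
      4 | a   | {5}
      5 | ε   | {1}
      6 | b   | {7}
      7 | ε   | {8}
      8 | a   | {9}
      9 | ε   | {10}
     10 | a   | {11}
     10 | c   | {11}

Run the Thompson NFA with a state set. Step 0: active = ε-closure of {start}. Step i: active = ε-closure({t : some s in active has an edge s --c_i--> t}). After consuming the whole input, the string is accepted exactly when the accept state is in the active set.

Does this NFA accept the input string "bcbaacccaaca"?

Answer: REJECT

Derivation:
start: ε-closure({0}) = {0,2,4}
'b' @ 1: {}  — dead — no transitions
rest 'cbaacccaaca' ignored (set empty)
final: {}; accept 11 not in set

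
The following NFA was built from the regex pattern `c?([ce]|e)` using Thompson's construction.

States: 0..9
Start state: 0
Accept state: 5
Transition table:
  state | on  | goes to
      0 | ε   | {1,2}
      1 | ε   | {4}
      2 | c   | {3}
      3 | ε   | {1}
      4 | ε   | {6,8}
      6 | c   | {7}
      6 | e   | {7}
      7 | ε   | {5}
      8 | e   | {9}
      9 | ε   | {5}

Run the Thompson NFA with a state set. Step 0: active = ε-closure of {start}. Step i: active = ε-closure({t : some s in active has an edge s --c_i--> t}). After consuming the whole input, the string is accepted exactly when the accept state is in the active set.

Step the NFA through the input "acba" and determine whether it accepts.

start: ε-closure({0}) = {0,1,2,4,6,8}
'a' @ 1: {}  — state set empty
rest 'cba' ignored (set empty)
after full input: {}  (accept=5 not in)

Answer: REJECT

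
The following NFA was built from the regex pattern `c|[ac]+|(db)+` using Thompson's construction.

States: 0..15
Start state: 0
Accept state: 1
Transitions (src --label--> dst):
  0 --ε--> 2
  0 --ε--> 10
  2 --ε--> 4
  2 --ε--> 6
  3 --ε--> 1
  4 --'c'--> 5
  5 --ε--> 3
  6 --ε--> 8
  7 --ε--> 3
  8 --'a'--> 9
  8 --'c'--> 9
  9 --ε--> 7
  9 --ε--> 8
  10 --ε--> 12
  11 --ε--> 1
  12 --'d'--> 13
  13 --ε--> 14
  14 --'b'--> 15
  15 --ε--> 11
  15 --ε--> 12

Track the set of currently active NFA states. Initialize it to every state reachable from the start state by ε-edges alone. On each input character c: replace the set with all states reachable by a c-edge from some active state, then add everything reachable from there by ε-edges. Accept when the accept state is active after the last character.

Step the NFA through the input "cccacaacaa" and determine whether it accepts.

initial (ε-close {0}): {0,2,4,6,8,10,12}
'c' @ 1: {1,3,5,7,8,9}  ✓accept
'c' @ 2: {1,3,7,8,9}  ✓accept
'c' @ 3: {1,3,7,8,9}  ✓accept
'a' @ 4: {1,3,7,8,9}  ✓accept
'c' @ 5: {1,3,7,8,9}  ✓accept
'a' @ 6: {1,3,7,8,9}  ✓accept
'a' @ 7: {1,3,7,8,9}  ✓accept
'c' @ 8: {1,3,7,8,9}  ✓accept
'a' @ 9: {1,3,7,8,9}  ✓accept
'a' @ 10: {1,3,7,8,9}  ✓accept
after full input: {1,3,7,8,9}  (accept=1 in)

Answer: ACCEPT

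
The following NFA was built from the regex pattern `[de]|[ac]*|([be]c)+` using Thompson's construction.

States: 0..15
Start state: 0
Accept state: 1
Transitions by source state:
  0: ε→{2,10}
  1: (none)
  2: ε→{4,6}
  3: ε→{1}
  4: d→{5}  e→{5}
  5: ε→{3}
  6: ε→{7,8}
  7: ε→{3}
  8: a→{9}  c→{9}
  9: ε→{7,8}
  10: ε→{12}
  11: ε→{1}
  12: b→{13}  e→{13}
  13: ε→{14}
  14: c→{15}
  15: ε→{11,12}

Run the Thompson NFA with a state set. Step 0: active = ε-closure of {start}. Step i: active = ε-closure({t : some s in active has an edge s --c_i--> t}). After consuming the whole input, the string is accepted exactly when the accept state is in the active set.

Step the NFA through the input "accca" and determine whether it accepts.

start: ε-closure({0}) = {0,1,2,3,4,6,7,8,10,12}
'a' @ 1: {1,3,7,8,9}  [accepting]
'c' @ 2: {1,3,7,8,9}  [accepting]
'c' @ 3: {1,3,7,8,9}  [accepting]
'c' @ 4: {1,3,7,8,9}  [accepting]
'a' @ 5: {1,3,7,8,9}  [accepting]
final: {1,3,7,8,9}; accept 1 in set

Answer: ACCEPT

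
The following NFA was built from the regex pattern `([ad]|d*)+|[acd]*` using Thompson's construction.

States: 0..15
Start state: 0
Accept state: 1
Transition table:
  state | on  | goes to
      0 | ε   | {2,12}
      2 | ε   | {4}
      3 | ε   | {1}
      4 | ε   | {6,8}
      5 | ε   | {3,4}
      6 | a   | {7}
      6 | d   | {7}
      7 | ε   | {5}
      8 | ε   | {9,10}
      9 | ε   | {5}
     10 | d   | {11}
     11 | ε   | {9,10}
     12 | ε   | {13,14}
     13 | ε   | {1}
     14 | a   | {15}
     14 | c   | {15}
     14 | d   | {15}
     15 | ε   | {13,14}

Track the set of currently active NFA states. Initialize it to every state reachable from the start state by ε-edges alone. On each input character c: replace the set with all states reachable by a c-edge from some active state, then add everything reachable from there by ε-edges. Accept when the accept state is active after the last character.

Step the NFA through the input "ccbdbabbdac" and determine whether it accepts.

Answer: REJECT

Steps:
start: ε-closure({0}) = {0,1,2,3,4,5,6,8,9,10,12,13,14}
'c' @ 1: {1,13,14,15}  (accept∈set)
'c' @ 2: {1,13,14,15}  (accept∈set)
'b' @ 3: {}  — dead — no transitions
rest 'dbabbdac' ignored (set empty)
end set {} — state 1 not in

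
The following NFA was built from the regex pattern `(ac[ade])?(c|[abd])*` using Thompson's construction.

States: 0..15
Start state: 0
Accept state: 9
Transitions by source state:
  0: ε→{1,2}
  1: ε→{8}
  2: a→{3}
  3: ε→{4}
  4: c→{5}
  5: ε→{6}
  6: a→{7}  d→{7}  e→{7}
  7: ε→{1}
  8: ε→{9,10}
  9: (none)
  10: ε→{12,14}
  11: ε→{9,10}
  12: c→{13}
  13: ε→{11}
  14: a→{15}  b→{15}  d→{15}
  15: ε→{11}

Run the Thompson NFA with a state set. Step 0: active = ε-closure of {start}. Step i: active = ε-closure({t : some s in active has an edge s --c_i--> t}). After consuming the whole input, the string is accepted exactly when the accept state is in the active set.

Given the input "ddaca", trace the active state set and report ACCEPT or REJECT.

start: ε-closure({0}) = {0,1,2,8,9,10,12,14}
'd' @ 1: {9,10,11,12,14,15}  [accepting]
'd' @ 2: {9,10,11,12,14,15}  [accepting]
'a' @ 3: {9,10,11,12,14,15}  [accepting]
'c' @ 4: {9,10,11,12,13,14}  [accepting]
'a' @ 5: {9,10,11,12,14,15}  [accepting]
final: {9,10,11,12,14,15}; accept 9 in set

Answer: ACCEPT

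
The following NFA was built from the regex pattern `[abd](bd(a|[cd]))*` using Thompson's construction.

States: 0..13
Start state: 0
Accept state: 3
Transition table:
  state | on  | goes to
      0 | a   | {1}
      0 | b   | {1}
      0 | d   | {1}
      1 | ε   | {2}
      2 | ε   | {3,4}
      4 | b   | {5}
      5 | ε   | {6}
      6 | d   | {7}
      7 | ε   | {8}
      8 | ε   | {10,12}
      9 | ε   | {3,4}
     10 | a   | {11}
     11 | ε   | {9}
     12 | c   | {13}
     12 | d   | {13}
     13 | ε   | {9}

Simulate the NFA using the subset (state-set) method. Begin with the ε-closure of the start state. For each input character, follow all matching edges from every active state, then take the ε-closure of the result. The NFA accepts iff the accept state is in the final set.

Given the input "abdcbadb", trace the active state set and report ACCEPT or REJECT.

initial (ε-close {0}): {0}
'a' @ 1: {1,2,3,4}  (accept∈set)
'b' @ 2: {5,6}
'd' @ 3: {7,8,10,12}
'c' @ 4: {3,4,9,13}  (accept∈set)
'b' @ 5: {5,6}
'a' @ 6: {}  — no active states
rest 'db' ignored (set empty)
end set {} — state 3 not in

Answer: REJECT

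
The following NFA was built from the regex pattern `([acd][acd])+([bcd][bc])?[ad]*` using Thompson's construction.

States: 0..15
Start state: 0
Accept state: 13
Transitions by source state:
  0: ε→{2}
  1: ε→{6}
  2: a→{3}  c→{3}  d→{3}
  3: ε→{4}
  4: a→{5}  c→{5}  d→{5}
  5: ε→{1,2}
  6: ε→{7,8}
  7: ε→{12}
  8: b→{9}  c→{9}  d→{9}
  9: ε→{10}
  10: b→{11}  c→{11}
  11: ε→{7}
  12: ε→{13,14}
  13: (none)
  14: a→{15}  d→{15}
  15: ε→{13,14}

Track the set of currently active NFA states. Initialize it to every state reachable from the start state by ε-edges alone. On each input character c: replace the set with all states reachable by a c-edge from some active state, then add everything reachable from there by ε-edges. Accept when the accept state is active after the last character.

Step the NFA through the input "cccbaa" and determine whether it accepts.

S₀ = ε-closure({0}) = {0,2}
'c' @ 1: {3,4}
'c' @ 2: {1,2,5,6,7,8,12,13,14}  (accept∈set)
'c' @ 3: {3,4,9,10}
'b' @ 4: {7,11,12,13,14}  (accept∈set)
'a' @ 5: {13,14,15}  (accept∈set)
'a' @ 6: {13,14,15}  (accept∈set)
after full input: {13,14,15}  (accept=13 in)

Answer: ACCEPT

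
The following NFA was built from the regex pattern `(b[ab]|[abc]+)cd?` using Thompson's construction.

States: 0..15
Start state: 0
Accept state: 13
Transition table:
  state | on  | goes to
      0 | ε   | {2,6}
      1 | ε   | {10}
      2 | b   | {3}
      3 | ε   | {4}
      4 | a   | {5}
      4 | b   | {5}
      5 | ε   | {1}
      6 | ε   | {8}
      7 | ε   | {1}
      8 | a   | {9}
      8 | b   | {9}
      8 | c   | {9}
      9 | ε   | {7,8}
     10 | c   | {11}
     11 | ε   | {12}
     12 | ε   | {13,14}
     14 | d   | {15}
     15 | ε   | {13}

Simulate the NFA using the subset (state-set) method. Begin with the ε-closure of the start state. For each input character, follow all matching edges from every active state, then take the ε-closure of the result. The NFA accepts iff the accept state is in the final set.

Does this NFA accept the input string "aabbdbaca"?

S₀ = ε-closure({0}) = {0,2,6,8}
'a' @ 1: {1,7,8,9,10}
'a' @ 2: {1,7,8,9,10}
'b' @ 3: {1,7,8,9,10}
'b' @ 4: {1,7,8,9,10}
'd' @ 5: {}  — no active states
rest 'baca' ignored (set empty)
final: {}; accept 13 not in set

Answer: REJECT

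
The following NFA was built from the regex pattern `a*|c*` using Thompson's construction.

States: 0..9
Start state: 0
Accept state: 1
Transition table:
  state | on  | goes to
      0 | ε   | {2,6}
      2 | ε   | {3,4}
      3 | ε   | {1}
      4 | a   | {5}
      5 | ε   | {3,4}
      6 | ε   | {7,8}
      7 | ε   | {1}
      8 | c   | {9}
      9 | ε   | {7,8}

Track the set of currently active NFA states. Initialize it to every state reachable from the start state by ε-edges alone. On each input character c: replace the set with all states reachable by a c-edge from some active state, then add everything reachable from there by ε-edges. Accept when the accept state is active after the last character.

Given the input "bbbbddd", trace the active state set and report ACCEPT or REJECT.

Answer: REJECT

Steps:
start: ε-closure({0}) = {0,1,2,3,4,6,7,8}
'b' @ 1: {}  — state set empty
rest 'bbbddd' ignored (set empty)
after full input: {}  (accept=1 not in)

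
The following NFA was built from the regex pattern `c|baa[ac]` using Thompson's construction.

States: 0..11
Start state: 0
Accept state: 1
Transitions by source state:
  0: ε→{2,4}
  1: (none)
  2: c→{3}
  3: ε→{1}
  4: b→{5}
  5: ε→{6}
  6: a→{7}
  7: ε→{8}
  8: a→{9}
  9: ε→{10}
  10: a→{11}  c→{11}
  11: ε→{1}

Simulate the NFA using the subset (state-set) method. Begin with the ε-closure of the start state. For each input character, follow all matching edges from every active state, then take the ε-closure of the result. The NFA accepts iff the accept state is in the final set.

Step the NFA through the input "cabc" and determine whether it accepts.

Answer: REJECT

Steps:
S₀ = ε-closure({0}) = {0,2,4}
'c' @ 1: {1,3}  (accept∈set)
'a' @ 2: {}  — dead — no transitions
rest 'bc' ignored (set empty)
final: {}; accept 1 not in set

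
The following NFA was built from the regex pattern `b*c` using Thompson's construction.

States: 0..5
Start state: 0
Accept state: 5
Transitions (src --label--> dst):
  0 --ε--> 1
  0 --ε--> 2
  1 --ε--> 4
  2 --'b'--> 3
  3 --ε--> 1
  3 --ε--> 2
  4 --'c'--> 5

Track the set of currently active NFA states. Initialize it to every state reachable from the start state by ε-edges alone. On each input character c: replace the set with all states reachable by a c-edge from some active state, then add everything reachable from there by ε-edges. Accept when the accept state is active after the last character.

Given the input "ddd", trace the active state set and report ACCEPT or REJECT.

start: ε-closure({0}) = {0,1,2,4}
'd' @ 1: {}  — state set empty
rest 'dd' ignored (set empty)
final: {}; accept 5 not in set

Answer: REJECT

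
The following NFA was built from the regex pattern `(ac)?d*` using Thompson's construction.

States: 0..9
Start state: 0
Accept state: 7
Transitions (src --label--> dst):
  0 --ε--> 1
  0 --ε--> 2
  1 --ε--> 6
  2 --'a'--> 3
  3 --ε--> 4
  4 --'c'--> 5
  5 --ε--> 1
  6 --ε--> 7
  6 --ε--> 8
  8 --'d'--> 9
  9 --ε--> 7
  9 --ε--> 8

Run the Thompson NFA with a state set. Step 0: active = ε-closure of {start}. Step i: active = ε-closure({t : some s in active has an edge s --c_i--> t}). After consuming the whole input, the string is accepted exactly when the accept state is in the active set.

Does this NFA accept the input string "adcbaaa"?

Answer: REJECT

Trace:
initial (ε-close {0}): {0,1,2,6,7,8}
'a' @ 1: {3,4}
'd' @ 2: {}  — state set empty
rest 'cbaaa' ignored (set empty)
final: {}; accept 7 not in set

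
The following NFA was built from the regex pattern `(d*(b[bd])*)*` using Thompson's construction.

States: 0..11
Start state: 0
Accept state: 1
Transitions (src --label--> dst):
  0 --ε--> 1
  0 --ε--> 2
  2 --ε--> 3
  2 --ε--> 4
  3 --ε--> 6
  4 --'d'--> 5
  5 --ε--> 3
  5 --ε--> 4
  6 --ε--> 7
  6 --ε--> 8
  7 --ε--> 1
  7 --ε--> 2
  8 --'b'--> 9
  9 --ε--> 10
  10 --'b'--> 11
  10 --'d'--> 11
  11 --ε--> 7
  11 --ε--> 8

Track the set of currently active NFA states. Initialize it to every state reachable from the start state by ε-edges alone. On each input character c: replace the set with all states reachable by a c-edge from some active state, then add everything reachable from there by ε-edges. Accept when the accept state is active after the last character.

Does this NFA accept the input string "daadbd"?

start: ε-closure({0}) = {0,1,2,3,4,6,7,8}
'd' @ 1: {1,2,3,4,5,6,7,8}  [accepting]
'a' @ 2: {}  — dead — no transitions
rest 'adbd' ignored (set empty)
after full input: {}  (accept=1 not in)

Answer: REJECT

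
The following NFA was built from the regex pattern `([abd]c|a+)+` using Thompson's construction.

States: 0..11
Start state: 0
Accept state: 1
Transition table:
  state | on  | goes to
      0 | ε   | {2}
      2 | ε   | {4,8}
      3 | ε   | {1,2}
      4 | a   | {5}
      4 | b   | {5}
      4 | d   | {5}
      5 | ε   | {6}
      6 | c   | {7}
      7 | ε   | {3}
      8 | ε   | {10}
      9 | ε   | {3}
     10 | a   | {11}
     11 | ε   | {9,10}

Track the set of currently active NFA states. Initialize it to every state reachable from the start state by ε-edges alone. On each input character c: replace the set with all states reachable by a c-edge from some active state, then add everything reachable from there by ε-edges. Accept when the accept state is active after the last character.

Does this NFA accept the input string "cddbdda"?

start: ε-closure({0}) = {0,2,4,8,10}
'c' @ 1: {}  — state set empty
rest 'ddbdda' ignored (set empty)
end set {} — state 1 not in

Answer: REJECT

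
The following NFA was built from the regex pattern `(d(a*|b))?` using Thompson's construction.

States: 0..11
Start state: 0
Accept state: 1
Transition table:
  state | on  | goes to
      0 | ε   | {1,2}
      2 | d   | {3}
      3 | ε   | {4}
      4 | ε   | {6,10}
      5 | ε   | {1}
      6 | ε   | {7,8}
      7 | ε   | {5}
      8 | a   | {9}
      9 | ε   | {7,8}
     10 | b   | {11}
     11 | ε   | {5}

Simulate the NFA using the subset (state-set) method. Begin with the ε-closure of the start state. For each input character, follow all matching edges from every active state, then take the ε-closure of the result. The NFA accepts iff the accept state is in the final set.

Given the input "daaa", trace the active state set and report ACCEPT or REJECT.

S₀ = ε-closure({0}) = {0,1,2}
'd' @ 1: {1,3,4,5,6,7,8,10}  ✓accept
'a' @ 2: {1,5,7,8,9}  ✓accept
'a' @ 3: {1,5,7,8,9}  ✓accept
'a' @ 4: {1,5,7,8,9}  ✓accept
end set {1,5,7,8,9} — state 1 in

Answer: ACCEPT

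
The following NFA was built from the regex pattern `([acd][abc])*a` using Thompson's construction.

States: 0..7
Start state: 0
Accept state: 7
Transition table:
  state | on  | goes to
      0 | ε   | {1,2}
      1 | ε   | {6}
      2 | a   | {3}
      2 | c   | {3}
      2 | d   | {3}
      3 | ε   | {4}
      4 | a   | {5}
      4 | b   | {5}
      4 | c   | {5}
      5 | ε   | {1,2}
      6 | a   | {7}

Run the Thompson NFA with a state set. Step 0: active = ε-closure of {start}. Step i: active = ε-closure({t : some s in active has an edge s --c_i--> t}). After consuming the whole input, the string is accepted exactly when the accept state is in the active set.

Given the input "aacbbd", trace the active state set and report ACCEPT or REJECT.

S₀ = ε-closure({0}) = {0,1,2,6}
'a' @ 1: {3,4,7}  ✓accept
'a' @ 2: {1,2,5,6}
'c' @ 3: {3,4}
'b' @ 4: {1,2,5,6}
'b' @ 5: {}  — state set empty
rest 'd' ignored (set empty)
after full input: {}  (accept=7 not in)

Answer: REJECT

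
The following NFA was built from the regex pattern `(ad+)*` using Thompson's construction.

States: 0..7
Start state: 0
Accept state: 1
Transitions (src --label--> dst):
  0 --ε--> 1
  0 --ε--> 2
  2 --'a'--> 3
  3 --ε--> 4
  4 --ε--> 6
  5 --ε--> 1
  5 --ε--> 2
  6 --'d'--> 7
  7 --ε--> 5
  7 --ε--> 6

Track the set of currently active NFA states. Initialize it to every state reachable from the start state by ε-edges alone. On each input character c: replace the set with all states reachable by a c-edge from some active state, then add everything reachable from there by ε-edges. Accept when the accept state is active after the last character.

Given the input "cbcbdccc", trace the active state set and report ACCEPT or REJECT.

Answer: REJECT

Steps:
start: ε-closure({0}) = {0,1,2}
'c' @ 1: {}  — dead — no transitions
rest 'bcbdccc' ignored (set empty)
final: {}; accept 1 not in set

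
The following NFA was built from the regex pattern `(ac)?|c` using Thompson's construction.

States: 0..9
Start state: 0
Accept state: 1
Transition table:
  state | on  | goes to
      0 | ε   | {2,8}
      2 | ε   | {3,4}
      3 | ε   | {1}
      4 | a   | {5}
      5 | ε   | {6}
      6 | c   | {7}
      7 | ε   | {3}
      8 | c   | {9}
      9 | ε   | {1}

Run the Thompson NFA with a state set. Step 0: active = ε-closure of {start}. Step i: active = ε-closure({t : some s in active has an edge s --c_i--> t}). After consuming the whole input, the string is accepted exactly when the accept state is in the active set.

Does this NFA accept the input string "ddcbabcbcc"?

Answer: REJECT

Steps:
initial (ε-close {0}): {0,1,2,3,4,8}
'd' @ 1: {}  — dead — no transitions
rest 'dcbabcbcc' ignored (set empty)
end set {} — state 1 not in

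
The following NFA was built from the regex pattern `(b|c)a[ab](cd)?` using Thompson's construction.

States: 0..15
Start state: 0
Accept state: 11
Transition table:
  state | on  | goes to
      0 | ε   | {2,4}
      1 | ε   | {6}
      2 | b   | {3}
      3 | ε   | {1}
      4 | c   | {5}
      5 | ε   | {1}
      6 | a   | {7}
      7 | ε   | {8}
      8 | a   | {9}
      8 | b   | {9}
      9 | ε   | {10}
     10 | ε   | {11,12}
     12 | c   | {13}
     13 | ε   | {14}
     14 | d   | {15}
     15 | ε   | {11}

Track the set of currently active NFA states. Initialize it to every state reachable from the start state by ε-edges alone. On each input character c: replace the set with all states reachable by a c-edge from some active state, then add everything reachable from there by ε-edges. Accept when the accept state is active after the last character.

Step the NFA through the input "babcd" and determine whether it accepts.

S₀ = ε-closure({0}) = {0,2,4}
'b' @ 1: {1,3,6}
'a' @ 2: {7,8}
'b' @ 3: {9,10,11,12}  ✓accept
'c' @ 4: {13,14}
'd' @ 5: {11,15}  ✓accept
after full input: {11,15}  (accept=11 in)

Answer: ACCEPT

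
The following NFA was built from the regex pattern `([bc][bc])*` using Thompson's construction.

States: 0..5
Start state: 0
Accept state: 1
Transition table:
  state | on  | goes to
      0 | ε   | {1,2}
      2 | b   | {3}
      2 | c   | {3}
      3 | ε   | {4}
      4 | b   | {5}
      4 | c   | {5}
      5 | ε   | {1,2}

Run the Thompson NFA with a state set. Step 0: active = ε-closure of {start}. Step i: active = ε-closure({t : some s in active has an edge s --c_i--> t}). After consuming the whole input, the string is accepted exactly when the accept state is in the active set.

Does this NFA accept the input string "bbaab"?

Answer: REJECT

Steps:
S₀ = ε-closure({0}) = {0,1,2}
'b' @ 1: {3,4}
'b' @ 2: {1,2,5}  (accept∈set)
'a' @ 3: {}  — no active states
rest 'ab' ignored (set empty)
after full input: {}  (accept=1 not in)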